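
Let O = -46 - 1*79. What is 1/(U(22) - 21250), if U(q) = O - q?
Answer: -1/21397 ≈ -4.6736e-5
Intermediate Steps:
O = -125 (O = -46 - 79 = -125)
U(q) = -125 - q
1/(U(22) - 21250) = 1/((-125 - 1*22) - 21250) = 1/((-125 - 22) - 21250) = 1/(-147 - 21250) = 1/(-21397) = -1/21397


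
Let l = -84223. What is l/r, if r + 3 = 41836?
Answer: -84223/41833 ≈ -2.0133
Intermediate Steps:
r = 41833 (r = -3 + 41836 = 41833)
l/r = -84223/41833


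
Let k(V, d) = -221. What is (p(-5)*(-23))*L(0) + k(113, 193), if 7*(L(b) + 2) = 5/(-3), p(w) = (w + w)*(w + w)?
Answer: 103459/21 ≈ 4926.6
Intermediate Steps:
p(w) = 4*w² (p(w) = (2*w)*(2*w) = 4*w²)
L(b) = -47/21 (L(b) = -2 + (5/(-3))/7 = -2 + (5*(-⅓))/7 = -2 + (⅐)*(-5/3) = -2 - 5/21 = -47/21)
(p(-5)*(-23))*L(0) + k(113, 193) = ((4*(-5)²)*(-23))*(-47/21) - 221 = ((4*25)*(-23))*(-47/21) - 221 = (100*(-23))*(-47/21) - 221 = -2300*(-47/21) - 221 = 108100/21 - 221 = 103459/21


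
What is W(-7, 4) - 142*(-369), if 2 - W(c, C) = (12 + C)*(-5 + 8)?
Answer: 52352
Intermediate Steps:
W(c, C) = -34 - 3*C (W(c, C) = 2 - (12 + C)*(-5 + 8) = 2 - (12 + C)*3 = 2 - (36 + 3*C) = 2 + (-36 - 3*C) = -34 - 3*C)
W(-7, 4) - 142*(-369) = (-34 - 3*4) - 142*(-369) = (-34 - 12) + 52398 = -46 + 52398 = 52352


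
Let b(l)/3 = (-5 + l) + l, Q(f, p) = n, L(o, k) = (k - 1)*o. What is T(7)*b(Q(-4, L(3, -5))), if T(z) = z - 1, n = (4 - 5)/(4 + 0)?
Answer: -99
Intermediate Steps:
L(o, k) = o*(-1 + k) (L(o, k) = (-1 + k)*o = o*(-1 + k))
n = -¼ (n = -1/4 = -1*¼ = -¼ ≈ -0.25000)
Q(f, p) = -¼
b(l) = -15 + 6*l (b(l) = 3*((-5 + l) + l) = 3*(-5 + 2*l) = -15 + 6*l)
T(z) = -1 + z
T(7)*b(Q(-4, L(3, -5))) = (-1 + 7)*(-15 + 6*(-¼)) = 6*(-15 - 3/2) = 6*(-33/2) = -99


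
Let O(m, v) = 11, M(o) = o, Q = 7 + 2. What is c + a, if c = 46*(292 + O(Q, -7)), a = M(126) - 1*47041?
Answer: -32977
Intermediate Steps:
Q = 9
a = -46915 (a = 126 - 1*47041 = 126 - 47041 = -46915)
c = 13938 (c = 46*(292 + 11) = 46*303 = 13938)
c + a = 13938 - 46915 = -32977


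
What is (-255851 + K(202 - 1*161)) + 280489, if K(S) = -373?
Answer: 24265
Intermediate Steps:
(-255851 + K(202 - 1*161)) + 280489 = (-255851 - 373) + 280489 = -256224 + 280489 = 24265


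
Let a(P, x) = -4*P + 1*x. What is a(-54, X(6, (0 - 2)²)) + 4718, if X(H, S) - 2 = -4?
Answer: 4932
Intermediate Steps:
X(H, S) = -2 (X(H, S) = 2 - 4 = -2)
a(P, x) = x - 4*P (a(P, x) = -4*P + x = x - 4*P)
a(-54, X(6, (0 - 2)²)) + 4718 = (-2 - 4*(-54)) + 4718 = (-2 + 216) + 4718 = 214 + 4718 = 4932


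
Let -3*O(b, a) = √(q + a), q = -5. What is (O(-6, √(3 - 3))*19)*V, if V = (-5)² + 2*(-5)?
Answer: -95*I*√5 ≈ -212.43*I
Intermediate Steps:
V = 15 (V = 25 - 10 = 15)
O(b, a) = -√(-5 + a)/3
(O(-6, √(3 - 3))*19)*V = (-√(-5 + √(3 - 3))/3*19)*15 = (-√(-5 + √0)/3*19)*15 = (-√(-5 + 0)/3*19)*15 = (-I*√5/3*19)*15 = -19*I*√5/3*15 = -95*I*√5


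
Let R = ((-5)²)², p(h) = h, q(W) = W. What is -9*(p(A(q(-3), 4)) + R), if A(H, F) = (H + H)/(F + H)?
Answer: -5571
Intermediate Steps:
A(H, F) = 2*H/(F + H) (A(H, F) = (2*H)/(F + H) = 2*H/(F + H))
R = 625 (R = 25² = 625)
-9*(p(A(q(-3), 4)) + R) = -9*(2*(-3)/(4 - 3) + 625) = -9*(2*(-3)/1 + 625) = -9*(2*(-3)*1 + 625) = -9*(-6 + 625) = -9*619 = -5571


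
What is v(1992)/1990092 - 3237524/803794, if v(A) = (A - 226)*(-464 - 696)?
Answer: -1011198856106/199953001131 ≈ -5.0572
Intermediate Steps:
v(A) = 262160 - 1160*A (v(A) = (-226 + A)*(-1160) = 262160 - 1160*A)
v(1992)/1990092 - 3237524/803794 = (262160 - 1160*1992)/1990092 - 3237524/803794 = (262160 - 2310720)*(1/1990092) - 3237524*1/803794 = -2048560*1/1990092 - 1618762/401897 = -512140/497523 - 1618762/401897 = -1011198856106/199953001131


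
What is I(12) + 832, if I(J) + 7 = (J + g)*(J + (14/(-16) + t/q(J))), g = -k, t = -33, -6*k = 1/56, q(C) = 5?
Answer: 11817973/13440 ≈ 879.31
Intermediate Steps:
k = -1/336 (k = -⅙/56 = -⅙*1/56 = -1/336 ≈ -0.0029762)
g = 1/336 (g = -1*(-1/336) = 1/336 ≈ 0.0029762)
I(J) = -7 + (-299/40 + J)*(1/336 + J) (I(J) = -7 + (J + 1/336)*(J + (14/(-16) - 33/5)) = -7 + (1/336 + J)*(J + (14*(-1/16) - 33*⅕)) = -7 + (1/336 + J)*(J + (-7/8 - 33/5)) = -7 + (1/336 + J)*(J - 299/40) = -7 + (1/336 + J)*(-299/40 + J) = -7 + (-299/40 + J)*(1/336 + J))
I(12) + 832 = (-94379/13440 + 12² - 12553/1680*12) + 832 = (-94379/13440 + 144 - 12553/140) + 832 = 635893/13440 + 832 = 11817973/13440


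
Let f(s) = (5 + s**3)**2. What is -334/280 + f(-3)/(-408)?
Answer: -16987/7140 ≈ -2.3791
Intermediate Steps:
-334/280 + f(-3)/(-408) = -334/280 + (5 + (-3)**3)**2/(-408) = -334*1/280 + (5 - 27)**2*(-1/408) = -167/140 + (-22)**2*(-1/408) = -167/140 + 484*(-1/408) = -167/140 - 121/102 = -16987/7140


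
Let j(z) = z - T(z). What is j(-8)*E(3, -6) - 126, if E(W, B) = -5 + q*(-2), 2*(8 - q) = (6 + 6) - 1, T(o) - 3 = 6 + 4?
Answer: 84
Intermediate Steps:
T(o) = 13 (T(o) = 3 + (6 + 4) = 3 + 10 = 13)
q = 5/2 (q = 8 - ((6 + 6) - 1)/2 = 8 - (12 - 1)/2 = 8 - ½*11 = 8 - 11/2 = 5/2 ≈ 2.5000)
E(W, B) = -10 (E(W, B) = -5 + (5/2)*(-2) = -5 - 5 = -10)
j(z) = -13 + z (j(z) = z - 1*13 = z - 13 = -13 + z)
j(-8)*E(3, -6) - 126 = (-13 - 8)*(-10) - 126 = -21*(-10) - 126 = 210 - 126 = 84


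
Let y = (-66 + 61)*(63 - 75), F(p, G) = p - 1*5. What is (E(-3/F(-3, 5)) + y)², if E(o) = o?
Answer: 233289/64 ≈ 3645.1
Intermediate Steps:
F(p, G) = -5 + p (F(p, G) = p - 5 = -5 + p)
y = 60 (y = -5*(-12) = 60)
(E(-3/F(-3, 5)) + y)² = (-3/(-5 - 3) + 60)² = (-3/(-8) + 60)² = (-3*(-⅛) + 60)² = (3/8 + 60)² = (483/8)² = 233289/64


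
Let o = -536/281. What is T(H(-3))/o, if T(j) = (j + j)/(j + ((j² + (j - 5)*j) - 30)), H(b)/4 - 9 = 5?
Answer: -1967/201603 ≈ -0.0097568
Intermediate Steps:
H(b) = 56 (H(b) = 36 + 4*5 = 36 + 20 = 56)
o = -536/281 (o = -536*1/281 = -536/281 ≈ -1.9075)
T(j) = 2*j/(-30 + j + j² + j*(-5 + j)) (T(j) = (2*j)/(j + ((j² + (-5 + j)*j) - 30)) = (2*j)/(j + ((j² + j*(-5 + j)) - 30)) = (2*j)/(j + (-30 + j² + j*(-5 + j))) = (2*j)/(-30 + j + j² + j*(-5 + j)) = 2*j/(-30 + j + j² + j*(-5 + j)))
T(H(-3))/o = (56/(-15 + 56² - 2*56))/(-536/281) = (56/(-15 + 3136 - 112))*(-281/536) = (56/3009)*(-281/536) = -1967/201603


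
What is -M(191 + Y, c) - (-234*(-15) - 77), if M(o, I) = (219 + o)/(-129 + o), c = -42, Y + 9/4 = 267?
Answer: -4489630/1307 ≈ -3435.1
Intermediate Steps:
Y = 1059/4 (Y = -9/4 + 267 = 1059/4 ≈ 264.75)
M(o, I) = (219 + o)/(-129 + o)
-M(191 + Y, c) - (-234*(-15) - 77) = -(219 + (191 + 1059/4))/(-129 + (191 + 1059/4)) - (-234*(-15) - 77) = -(219 + 1823/4)/(-129 + 1823/4) - (3510 - 77) = -2699/(1307/4*4) - 1*3433 = -4*2699/(1307*4) - 3433 = -1*2699/1307 - 3433 = -2699/1307 - 3433 = -4489630/1307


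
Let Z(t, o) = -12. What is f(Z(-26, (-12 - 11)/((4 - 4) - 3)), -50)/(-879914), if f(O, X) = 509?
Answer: -509/879914 ≈ -0.00057847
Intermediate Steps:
f(Z(-26, (-12 - 11)/((4 - 4) - 3)), -50)/(-879914) = 509/(-879914) = 509*(-1/879914) = -509/879914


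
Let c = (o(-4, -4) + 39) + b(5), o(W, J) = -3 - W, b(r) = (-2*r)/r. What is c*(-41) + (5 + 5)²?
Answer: -1458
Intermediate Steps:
b(r) = -2
c = 38 (c = ((-3 - 1*(-4)) + 39) - 2 = ((-3 + 4) + 39) - 2 = (1 + 39) - 2 = 40 - 2 = 38)
c*(-41) + (5 + 5)² = 38*(-41) + (5 + 5)² = -1558 + 10² = -1558 + 100 = -1458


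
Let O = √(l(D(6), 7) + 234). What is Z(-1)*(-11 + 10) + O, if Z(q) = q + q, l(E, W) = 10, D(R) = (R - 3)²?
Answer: 2 + 2*√61 ≈ 17.620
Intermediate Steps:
D(R) = (-3 + R)²
Z(q) = 2*q
O = 2*√61 (O = √(10 + 234) = √244 = 2*√61 ≈ 15.620)
Z(-1)*(-11 + 10) + O = (2*(-1))*(-11 + 10) + 2*√61 = -2*(-1) + 2*√61 = 2 + 2*√61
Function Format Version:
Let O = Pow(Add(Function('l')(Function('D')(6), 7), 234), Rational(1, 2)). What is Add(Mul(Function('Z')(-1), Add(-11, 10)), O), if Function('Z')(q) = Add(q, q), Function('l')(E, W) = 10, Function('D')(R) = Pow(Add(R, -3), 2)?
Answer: Add(2, Mul(2, Pow(61, Rational(1, 2)))) ≈ 17.620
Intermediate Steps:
Function('D')(R) = Pow(Add(-3, R), 2)
Function('Z')(q) = Mul(2, q)
O = Mul(2, Pow(61, Rational(1, 2))) (O = Pow(Add(10, 234), Rational(1, 2)) = Pow(244, Rational(1, 2)) = Mul(2, Pow(61, Rational(1, 2))) ≈ 15.620)
Add(Mul(Function('Z')(-1), Add(-11, 10)), O) = Add(Mul(Mul(2, -1), Add(-11, 10)), Mul(2, Pow(61, Rational(1, 2)))) = Add(Mul(-2, -1), Mul(2, Pow(61, Rational(1, 2)))) = Add(2, Mul(2, Pow(61, Rational(1, 2))))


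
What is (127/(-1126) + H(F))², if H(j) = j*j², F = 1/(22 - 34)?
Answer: 12164104681/946464362496 ≈ 0.012852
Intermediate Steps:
F = -1/12 (F = 1/(-12) = -1/12 ≈ -0.083333)
H(j) = j³
(127/(-1126) + H(F))² = (127/(-1126) + (-1/12)³)² = (127*(-1/1126) - 1/1728)² = (-127/1126 - 1/1728)² = (-110291/972864)² = 12164104681/946464362496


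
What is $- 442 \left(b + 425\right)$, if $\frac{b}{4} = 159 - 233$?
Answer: $-57018$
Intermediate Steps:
$b = -296$ ($b = 4 \left(159 - 233\right) = 4 \left(-74\right) = -296$)
$- 442 \left(b + 425\right) = - 442 \left(-296 + 425\right) = \left(-442\right) 129 = -57018$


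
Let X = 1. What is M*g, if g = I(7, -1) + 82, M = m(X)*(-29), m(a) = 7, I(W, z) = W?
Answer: -18067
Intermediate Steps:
M = -203 (M = 7*(-29) = -203)
g = 89 (g = 7 + 82 = 89)
M*g = -203*89 = -18067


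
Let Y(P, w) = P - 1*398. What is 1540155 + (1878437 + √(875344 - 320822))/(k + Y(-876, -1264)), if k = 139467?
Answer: 19349138032/12563 + √554522/138193 ≈ 1.5402e+6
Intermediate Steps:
Y(P, w) = -398 + P (Y(P, w) = P - 398 = -398 + P)
1540155 + (1878437 + √(875344 - 320822))/(k + Y(-876, -1264)) = 1540155 + (1878437 + √(875344 - 320822))/(139467 + (-398 - 876)) = 1540155 + (1878437 + √554522)/(139467 - 1274) = 1540155 + (1878437 + √554522)/138193 = 1540155 + (1878437 + √554522)*(1/138193) = 1540155 + (170767/12563 + √554522/138193) = 19349138032/12563 + √554522/138193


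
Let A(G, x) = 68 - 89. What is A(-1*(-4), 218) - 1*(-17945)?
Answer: 17924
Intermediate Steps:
A(G, x) = -21
A(-1*(-4), 218) - 1*(-17945) = -21 - 1*(-17945) = -21 + 17945 = 17924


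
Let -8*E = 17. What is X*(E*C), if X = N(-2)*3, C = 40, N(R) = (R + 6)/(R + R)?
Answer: 255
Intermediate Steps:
E = -17/8 (E = -⅛*17 = -17/8 ≈ -2.1250)
N(R) = (6 + R)/(2*R) (N(R) = (6 + R)/((2*R)) = (6 + R)*(1/(2*R)) = (6 + R)/(2*R))
X = -3 (X = ((½)*(6 - 2)/(-2))*3 = ((½)*(-½)*4)*3 = -1*3 = -3)
X*(E*C) = -(-51)*40/8 = -3*(-85) = 255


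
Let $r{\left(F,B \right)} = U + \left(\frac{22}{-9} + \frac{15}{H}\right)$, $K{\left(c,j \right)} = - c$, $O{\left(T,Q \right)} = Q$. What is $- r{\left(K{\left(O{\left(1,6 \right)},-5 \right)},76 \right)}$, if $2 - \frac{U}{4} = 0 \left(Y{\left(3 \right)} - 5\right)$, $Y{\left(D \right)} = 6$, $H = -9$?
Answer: $- \frac{35}{9} \approx -3.8889$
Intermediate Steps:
$U = 8$ ($U = 8 - 4 \cdot 0 \left(6 - 5\right) = 8 - 4 \cdot 0 \cdot 1 = 8 - 0 = 8 + 0 = 8$)
$r{\left(F,B \right)} = \frac{35}{9}$ ($r{\left(F,B \right)} = 8 + \left(\frac{22}{-9} + \frac{15}{-9}\right) = 8 + \left(22 \left(- \frac{1}{9}\right) + 15 \left(- \frac{1}{9}\right)\right) = 8 - \frac{37}{9} = \frac{35}{9}$)
$- r{\left(K{\left(O{\left(1,6 \right)},-5 \right)},76 \right)} = \left(-1\right) \frac{35}{9} = - \frac{35}{9}$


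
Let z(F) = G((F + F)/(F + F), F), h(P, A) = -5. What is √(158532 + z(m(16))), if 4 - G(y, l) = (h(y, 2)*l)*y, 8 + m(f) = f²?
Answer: 4*√9986 ≈ 399.72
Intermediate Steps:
m(f) = -8 + f²
G(y, l) = 4 + 5*l*y (G(y, l) = 4 - (-5*l)*y = 4 - (-5)*l*y = 4 + 5*l*y)
z(F) = 4 + 5*F (z(F) = 4 + 5*F*((F + F)/(F + F)) = 4 + 5*F*((2*F)/((2*F))) = 4 + 5*F*((2*F)*(1/(2*F))) = 4 + 5*F*1 = 4 + 5*F)
√(158532 + z(m(16))) = √(158532 + (4 + 5*(-8 + 16²))) = √(158532 + (4 + 5*(-8 + 256))) = √(158532 + (4 + 5*248)) = √(158532 + (4 + 1240)) = √(158532 + 1244) = √159776 = 4*√9986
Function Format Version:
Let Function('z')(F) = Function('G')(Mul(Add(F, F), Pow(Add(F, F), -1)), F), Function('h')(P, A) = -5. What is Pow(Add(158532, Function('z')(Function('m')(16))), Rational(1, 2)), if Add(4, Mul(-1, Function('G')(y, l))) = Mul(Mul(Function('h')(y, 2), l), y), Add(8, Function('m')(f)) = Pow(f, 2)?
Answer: Mul(4, Pow(9986, Rational(1, 2))) ≈ 399.72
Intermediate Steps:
Function('m')(f) = Add(-8, Pow(f, 2))
Function('G')(y, l) = Add(4, Mul(5, l, y)) (Function('G')(y, l) = Add(4, Mul(-1, Mul(Mul(-5, l), y))) = Add(4, Mul(-1, Mul(-5, l, y))) = Add(4, Mul(5, l, y)))
Function('z')(F) = Add(4, Mul(5, F)) (Function('z')(F) = Add(4, Mul(5, F, Mul(Add(F, F), Pow(Add(F, F), -1)))) = Add(4, Mul(5, F, Mul(Mul(2, F), Pow(Mul(2, F), -1)))) = Add(4, Mul(5, F, Mul(Mul(2, F), Mul(Rational(1, 2), Pow(F, -1))))) = Add(4, Mul(5, F, 1)) = Add(4, Mul(5, F)))
Pow(Add(158532, Function('z')(Function('m')(16))), Rational(1, 2)) = Pow(Add(158532, Add(4, Mul(5, Add(-8, Pow(16, 2))))), Rational(1, 2)) = Pow(Add(158532, Add(4, Mul(5, Add(-8, 256)))), Rational(1, 2)) = Pow(Add(158532, Add(4, Mul(5, 248))), Rational(1, 2)) = Pow(Add(158532, Add(4, 1240)), Rational(1, 2)) = Pow(Add(158532, 1244), Rational(1, 2)) = Pow(159776, Rational(1, 2)) = Mul(4, Pow(9986, Rational(1, 2)))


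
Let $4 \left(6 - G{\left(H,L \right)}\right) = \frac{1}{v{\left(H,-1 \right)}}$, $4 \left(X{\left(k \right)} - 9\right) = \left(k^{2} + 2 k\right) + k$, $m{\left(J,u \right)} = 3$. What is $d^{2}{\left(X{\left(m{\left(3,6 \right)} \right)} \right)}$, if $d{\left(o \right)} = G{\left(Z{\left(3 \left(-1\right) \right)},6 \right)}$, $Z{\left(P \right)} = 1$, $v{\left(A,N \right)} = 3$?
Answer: $\frac{5041}{144} \approx 35.007$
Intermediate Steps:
$X{\left(k \right)} = 9 + \frac{k^{2}}{4} + \frac{3 k}{4}$ ($X{\left(k \right)} = 9 + \frac{\left(k^{2} + 2 k\right) + k}{4} = 9 + \frac{k^{2} + 3 k}{4} = 9 + \left(\frac{k^{2}}{4} + \frac{3 k}{4}\right) = 9 + \frac{k^{2}}{4} + \frac{3 k}{4}$)
$G{\left(H,L \right)} = \frac{71}{12}$ ($G{\left(H,L \right)} = 6 - \frac{1}{4 \cdot 3} = 6 - \frac{1}{12} = \frac{71}{12}$)
$d{\left(o \right)} = \frac{71}{12}$
$d^{2}{\left(X{\left(m{\left(3,6 \right)} \right)} \right)} = \left(\frac{71}{12}\right)^{2} = \frac{5041}{144}$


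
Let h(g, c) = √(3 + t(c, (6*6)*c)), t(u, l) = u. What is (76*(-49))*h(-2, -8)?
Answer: -3724*I*√5 ≈ -8327.1*I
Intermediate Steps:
h(g, c) = √(3 + c)
(76*(-49))*h(-2, -8) = (76*(-49))*√(3 - 8) = -3724*I*√5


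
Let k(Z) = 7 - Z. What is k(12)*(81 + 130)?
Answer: -1055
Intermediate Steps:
k(12)*(81 + 130) = (7 - 1*12)*(81 + 130) = (7 - 12)*211 = -5*211 = -1055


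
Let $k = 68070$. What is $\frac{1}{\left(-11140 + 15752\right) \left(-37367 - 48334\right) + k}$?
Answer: $- \frac{1}{395184942} \approx -2.5305 \cdot 10^{-9}$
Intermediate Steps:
$\frac{1}{\left(-11140 + 15752\right) \left(-37367 - 48334\right) + k} = \frac{1}{\left(-11140 + 15752\right) \left(-37367 - 48334\right) + 68070} = \frac{1}{4612 \left(-85701\right) + 68070} = \frac{1}{-395253012 + 68070} = \frac{1}{-395184942} = - \frac{1}{395184942}$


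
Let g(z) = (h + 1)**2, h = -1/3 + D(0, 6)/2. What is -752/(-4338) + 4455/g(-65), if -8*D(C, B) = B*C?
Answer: 86967559/8676 ≈ 10024.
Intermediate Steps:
D(C, B) = -B*C/8
h = -1/3 (h = -1/3 - 1/8*6*0/2 = -1*1/3 + 0*(1/2) = -1/3 + 0 = -1/3 ≈ -0.33333)
g(z) = 4/9 (g(z) = (-1/3 + 1)**2 = (2/3)**2 = 4/9)
-752/(-4338) + 4455/g(-65) = -752/(-4338) + 4455/(4/9) = -752*(-1/4338) + 4455*(9/4) = 376/2169 + 40095/4 = 86967559/8676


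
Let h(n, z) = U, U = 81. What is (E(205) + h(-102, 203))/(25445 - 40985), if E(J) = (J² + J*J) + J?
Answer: -1004/185 ≈ -5.4270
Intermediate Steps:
h(n, z) = 81
E(J) = J + 2*J² (E(J) = (J² + J²) + J = 2*J² + J = J + 2*J²)
(E(205) + h(-102, 203))/(25445 - 40985) = (205*(1 + 2*205) + 81)/(25445 - 40985) = (205*(1 + 410) + 81)/(-15540) = (205*411 + 81)*(-1/15540) = (84255 + 81)*(-1/15540) = 84336*(-1/15540) = -1004/185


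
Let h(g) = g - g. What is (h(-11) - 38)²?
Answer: 1444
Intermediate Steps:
h(g) = 0
(h(-11) - 38)² = (0 - 38)² = (-38)² = 1444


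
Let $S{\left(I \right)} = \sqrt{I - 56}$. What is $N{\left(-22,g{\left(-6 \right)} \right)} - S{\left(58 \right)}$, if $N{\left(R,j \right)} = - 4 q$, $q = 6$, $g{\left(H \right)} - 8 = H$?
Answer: $-24 - \sqrt{2} \approx -25.414$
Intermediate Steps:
$g{\left(H \right)} = 8 + H$
$S{\left(I \right)} = \sqrt{-56 + I}$
$N{\left(R,j \right)} = -24$ ($N{\left(R,j \right)} = \left(-4\right) 6 = -24$)
$N{\left(-22,g{\left(-6 \right)} \right)} - S{\left(58 \right)} = -24 - \sqrt{-56 + 58} = -24 - \sqrt{2}$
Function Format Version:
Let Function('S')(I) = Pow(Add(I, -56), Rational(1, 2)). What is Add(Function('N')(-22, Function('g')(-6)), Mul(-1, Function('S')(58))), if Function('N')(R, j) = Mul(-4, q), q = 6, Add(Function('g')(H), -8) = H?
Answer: Add(-24, Mul(-1, Pow(2, Rational(1, 2)))) ≈ -25.414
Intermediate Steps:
Function('g')(H) = Add(8, H)
Function('S')(I) = Pow(Add(-56, I), Rational(1, 2))
Function('N')(R, j) = -24 (Function('N')(R, j) = Mul(-4, 6) = -24)
Add(Function('N')(-22, Function('g')(-6)), Mul(-1, Function('S')(58))) = Add(-24, Mul(-1, Pow(Add(-56, 58), Rational(1, 2)))) = Add(-24, Mul(-1, Pow(2, Rational(1, 2))))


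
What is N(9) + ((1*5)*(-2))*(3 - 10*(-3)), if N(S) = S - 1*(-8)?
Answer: -313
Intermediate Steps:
N(S) = 8 + S (N(S) = S + 8 = 8 + S)
N(9) + ((1*5)*(-2))*(3 - 10*(-3)) = (8 + 9) + ((1*5)*(-2))*(3 - 10*(-3)) = 17 + (5*(-2))*(3 + 30) = 17 - 10*33 = 17 - 330 = -313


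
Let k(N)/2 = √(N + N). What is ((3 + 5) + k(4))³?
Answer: 1280 + 896*√2 ≈ 2547.1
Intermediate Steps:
k(N) = 2*√2*√N (k(N) = 2*√(N + N) = 2*√(2*N) = 2*(√2*√N) = 2*√2*√N)
((3 + 5) + k(4))³ = ((3 + 5) + 2*√2*√4)³ = (8 + 2*√2*2)³ = (8 + 4*√2)³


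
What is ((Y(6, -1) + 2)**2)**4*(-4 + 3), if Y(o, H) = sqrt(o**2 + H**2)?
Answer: -(2 + sqrt(37))**8 ≈ -1.8217e+7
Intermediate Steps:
Y(o, H) = sqrt(H**2 + o**2)
((Y(6, -1) + 2)**2)**4*(-4 + 3) = ((sqrt((-1)**2 + 6**2) + 2)**2)**4*(-4 + 3) = ((sqrt(1 + 36) + 2)**2)**4*(-1) = ((sqrt(37) + 2)**2)**4*(-1) = ((2 + sqrt(37))**2)**4*(-1) = (2 + sqrt(37))**8*(-1) = -(2 + sqrt(37))**8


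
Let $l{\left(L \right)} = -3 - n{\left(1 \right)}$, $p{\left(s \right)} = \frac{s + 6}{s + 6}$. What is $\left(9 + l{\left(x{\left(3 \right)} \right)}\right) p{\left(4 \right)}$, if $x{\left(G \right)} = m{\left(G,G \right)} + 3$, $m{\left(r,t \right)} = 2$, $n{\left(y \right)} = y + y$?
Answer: $4$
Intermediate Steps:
$n{\left(y \right)} = 2 y$
$x{\left(G \right)} = 5$ ($x{\left(G \right)} = 2 + 3 = 5$)
$p{\left(s \right)} = 1$ ($p{\left(s \right)} = \frac{6 + s}{6 + s} = 1$)
$l{\left(L \right)} = -5$ ($l{\left(L \right)} = -3 - 2 \cdot 1 = -3 - 2 = -5$)
$\left(9 + l{\left(x{\left(3 \right)} \right)}\right) p{\left(4 \right)} = \left(9 - 5\right) 1 = 4 \cdot 1 = 4$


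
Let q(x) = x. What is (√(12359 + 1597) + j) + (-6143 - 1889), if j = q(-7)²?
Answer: -7983 + 2*√3489 ≈ -7864.9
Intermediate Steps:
j = 49 (j = (-7)² = 49)
(√(12359 + 1597) + j) + (-6143 - 1889) = (√(12359 + 1597) + 49) + (-6143 - 1889) = (√13956 + 49) - 8032 = (2*√3489 + 49) - 8032 = (49 + 2*√3489) - 8032 = -7983 + 2*√3489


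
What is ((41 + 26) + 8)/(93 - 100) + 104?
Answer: 653/7 ≈ 93.286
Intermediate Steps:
((41 + 26) + 8)/(93 - 100) + 104 = (67 + 8)/(-7) + 104 = -⅐*75 + 104 = -75/7 + 104 = 653/7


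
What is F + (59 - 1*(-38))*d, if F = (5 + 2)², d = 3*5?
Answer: 1504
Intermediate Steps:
d = 15
F = 49 (F = 7² = 49)
F + (59 - 1*(-38))*d = 49 + (59 - 1*(-38))*15 = 49 + (59 + 38)*15 = 49 + 97*15 = 49 + 1455 = 1504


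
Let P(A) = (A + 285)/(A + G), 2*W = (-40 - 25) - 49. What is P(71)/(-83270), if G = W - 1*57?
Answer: 178/1790305 ≈ 9.9424e-5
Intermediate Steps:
W = -57 (W = ((-40 - 25) - 49)/2 = (-65 - 49)/2 = (½)*(-114) = -57)
G = -114 (G = -57 - 1*57 = -57 - 57 = -114)
P(A) = (285 + A)/(-114 + A) (P(A) = (A + 285)/(A - 114) = (285 + A)/(-114 + A))
P(71)/(-83270) = ((285 + 71)/(-114 + 71))/(-83270) = (356/(-43))*(-1/83270) = -1/43*356*(-1/83270) = -356/43*(-1/83270) = 178/1790305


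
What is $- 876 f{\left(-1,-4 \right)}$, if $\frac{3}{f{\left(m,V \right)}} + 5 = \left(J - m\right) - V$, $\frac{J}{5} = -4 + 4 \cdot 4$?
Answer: $- \frac{219}{5} \approx -43.8$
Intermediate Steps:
$J = 60$ ($J = 5 \left(-4 + 4 \cdot 4\right) = 5 \left(-4 + 16\right) = 5 \cdot 12 = 60$)
$f{\left(m,V \right)} = \frac{3}{55 - V - m}$ ($f{\left(m,V \right)} = \frac{3}{-5 - \left(-60 + V + m\right)} = \frac{3}{55 - V - m}$)
$- 876 f{\left(-1,-4 \right)} = - 876 \left(- \frac{3}{-55 - 4 - 1}\right) = - 876 \left(- \frac{3}{-60}\right) = - 876 \left(\left(-3\right) \left(- \frac{1}{60}\right)\right) = \left(-876\right) \frac{1}{20} = - \frac{219}{5}$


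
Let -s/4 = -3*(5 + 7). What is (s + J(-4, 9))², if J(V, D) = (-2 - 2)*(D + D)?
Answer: 5184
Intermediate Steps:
J(V, D) = -8*D
s = 144 (s = -(-12)*(5 + 7) = -(-12)*12 = -4*(-36) = 144)
(s + J(-4, 9))² = (144 - 8*9)² = (144 - 72)² = 72² = 5184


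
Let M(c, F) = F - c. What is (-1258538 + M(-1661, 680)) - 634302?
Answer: -1890499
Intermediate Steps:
(-1258538 + M(-1661, 680)) - 634302 = (-1258538 + (680 - 1*(-1661))) - 634302 = (-1258538 + (680 + 1661)) - 634302 = (-1258538 + 2341) - 634302 = -1256197 - 634302 = -1890499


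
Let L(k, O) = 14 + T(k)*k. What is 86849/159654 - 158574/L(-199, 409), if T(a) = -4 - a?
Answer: 28685932955/6193138314 ≈ 4.6319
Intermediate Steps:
L(k, O) = 14 + k*(-4 - k) (L(k, O) = 14 + (-4 - k)*k = 14 + k*(-4 - k))
86849/159654 - 158574/L(-199, 409) = 86849/159654 - 158574/(14 - 1*(-199)*(4 - 199)) = 86849*(1/159654) - 158574/(14 - 1*(-199)*(-195)) = 86849/159654 - 158574/(14 - 38805) = 86849/159654 - 158574/(-38791) = 86849/159654 - 158574*(-1/38791) = 86849/159654 + 158574/38791 = 28685932955/6193138314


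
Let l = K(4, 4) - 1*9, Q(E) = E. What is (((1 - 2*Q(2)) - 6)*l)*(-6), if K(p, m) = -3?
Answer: -648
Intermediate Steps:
l = -12 (l = -3 - 1*9 = -3 - 9 = -12)
(((1 - 2*Q(2)) - 6)*l)*(-6) = (((1 - 2*2) - 6)*(-12))*(-6) = (((1 - 4) - 6)*(-12))*(-6) = ((-3 - 6)*(-12))*(-6) = -9*(-12)*(-6) = 108*(-6) = -648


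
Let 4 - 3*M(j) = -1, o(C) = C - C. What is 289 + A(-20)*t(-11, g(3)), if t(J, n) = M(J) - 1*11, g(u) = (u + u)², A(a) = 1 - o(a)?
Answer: 839/3 ≈ 279.67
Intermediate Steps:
o(C) = 0
M(j) = 5/3 (M(j) = 4/3 - ⅓*(-1) = 4/3 + ⅓ = 5/3)
A(a) = 1 (A(a) = 1 - 1*0 = 1 + 0 = 1)
g(u) = 4*u² (g(u) = (2*u)² = 4*u²)
t(J, n) = -28/3 (t(J, n) = 5/3 - 1*11 = 5/3 - 11 = -28/3)
289 + A(-20)*t(-11, g(3)) = 289 + 1*(-28/3) = 289 - 28/3 = 839/3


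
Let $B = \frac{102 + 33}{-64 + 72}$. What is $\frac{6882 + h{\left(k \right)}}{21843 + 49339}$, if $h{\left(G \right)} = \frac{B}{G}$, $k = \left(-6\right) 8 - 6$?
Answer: $\frac{110107}{1138912} \approx 0.096677$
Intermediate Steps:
$k = -54$ ($k = -48 - 6 = -54$)
$B = \frac{135}{8} \approx 16.875$
$h{\left(G \right)} = \frac{135}{8 G}$
$\frac{6882 + h{\left(k \right)}}{21843 + 49339} = \frac{6882 + \frac{135}{8 \left(-54\right)}}{21843 + 49339} = \frac{6882 + \frac{135}{8} \left(- \frac{1}{54}\right)}{71182} = \left(6882 - \frac{5}{16}\right) \frac{1}{71182} = \frac{110107}{16} \cdot \frac{1}{71182} = \frac{110107}{1138912}$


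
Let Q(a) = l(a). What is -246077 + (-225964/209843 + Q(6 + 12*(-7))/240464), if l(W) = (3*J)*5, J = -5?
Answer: -12417022787248225/50459687152 ≈ -2.4608e+5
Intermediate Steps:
l(W) = -75 (l(W) = (3*(-5))*5 = -15*5 = -75)
Q(a) = -75
-246077 + (-225964/209843 + Q(6 + 12*(-7))/240464) = -246077 + (-225964/209843 - 75/240464) = -246077 - 54351945521/50459687152 = -12417022787248225/50459687152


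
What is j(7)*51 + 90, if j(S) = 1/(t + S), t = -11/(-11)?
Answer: 771/8 ≈ 96.375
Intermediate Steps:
t = 1 (t = -11*(-1/11) = 1)
j(S) = 1/(1 + S)
j(7)*51 + 90 = 51/(1 + 7) + 90 = 51/8 + 90 = 771/8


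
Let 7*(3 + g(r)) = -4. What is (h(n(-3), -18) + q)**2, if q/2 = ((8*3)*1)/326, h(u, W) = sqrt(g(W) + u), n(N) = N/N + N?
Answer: -1032159/185983 + 48*I*sqrt(273)/1141 ≈ -5.5498 + 0.69508*I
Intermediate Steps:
n(N) = 1 + N
g(r) = -25/7 (g(r) = -3 + (1/7)*(-4) = -3 - 4/7 = -25/7)
h(u, W) = sqrt(-25/7 + u)
q = 24/163 (q = 2*(((8*3)*1)/326) = 2*((24*1)*(1/326)) = 2*(24*(1/326)) = 2*(12/163) = 24/163 ≈ 0.14724)
(h(n(-3), -18) + q)**2 = (sqrt(-175 + 49*(1 - 3))/7 + 24/163)**2 = (sqrt(-175 + 49*(-2))/7 + 24/163)**2 = (sqrt(-175 - 98)/7 + 24/163)**2 = (sqrt(-273)/7 + 24/163)**2 = ((I*sqrt(273))/7 + 24/163)**2 = (I*sqrt(273)/7 + 24/163)**2 = (24/163 + I*sqrt(273)/7)**2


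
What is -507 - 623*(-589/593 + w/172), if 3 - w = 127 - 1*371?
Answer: -79848521/101996 ≈ -782.86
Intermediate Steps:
w = 247 (w = 3 - (127 - 1*371) = 3 - (127 - 371) = 3 - 1*(-244) = 3 + 244 = 247)
-507 - 623*(-589/593 + w/172) = -507 - 623*(-589/593 + 247/172) = -507 - 623*45163/101996 = -507 - 28136549/101996 = -79848521/101996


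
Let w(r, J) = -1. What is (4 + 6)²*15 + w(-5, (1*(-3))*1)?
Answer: 1499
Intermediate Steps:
(4 + 6)²*15 + w(-5, (1*(-3))*1) = (4 + 6)²*15 - 1 = 10²*15 - 1 = 100*15 - 1 = 1500 - 1 = 1499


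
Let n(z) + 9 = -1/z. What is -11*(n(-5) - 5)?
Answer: 759/5 ≈ 151.80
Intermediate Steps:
n(z) = -9 - 1/z
-11*(n(-5) - 5) = -11*((-9 - 1/(-5)) - 5) = -11*((-9 - 1*(-⅕)) - 5) = -11*((-9 + ⅕) - 5) = -11*(-44/5 - 5) = -11*(-69/5) = 759/5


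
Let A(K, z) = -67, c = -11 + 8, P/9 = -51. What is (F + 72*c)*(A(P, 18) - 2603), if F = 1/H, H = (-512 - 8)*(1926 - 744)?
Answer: 11815839449/20488 ≈ 5.7672e+5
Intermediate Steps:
H = -614640 (H = -520*1182 = -614640)
P = -459 (P = 9*(-51) = -459)
c = -3
F = -1/614640 (F = 1/(-614640) = -1/614640 ≈ -1.6270e-6)
(F + 72*c)*(A(P, 18) - 2603) = (-1/614640 + 72*(-3))*(-67 - 2603) = (-1/614640 - 216)*(-2670) = -132762241/614640*(-2670) = 11815839449/20488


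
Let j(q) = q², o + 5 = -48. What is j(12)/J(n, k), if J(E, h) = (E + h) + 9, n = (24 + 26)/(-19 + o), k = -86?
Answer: -5184/2797 ≈ -1.8534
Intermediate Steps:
o = -53 (o = -5 - 48 = -53)
n = -25/36 (n = (24 + 26)/(-19 - 53) = 50/(-72) = 50*(-1/72) = -25/36 ≈ -0.69444)
J(E, h) = 9 + E + h
j(12)/J(n, k) = 12²/(9 - 25/36 - 86) = 144/(-2797/36) = 144*(-36/2797) = -5184/2797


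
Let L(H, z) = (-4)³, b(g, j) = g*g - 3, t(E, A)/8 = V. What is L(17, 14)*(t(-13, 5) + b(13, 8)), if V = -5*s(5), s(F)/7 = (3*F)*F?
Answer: 1333376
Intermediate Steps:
s(F) = 21*F² (s(F) = 7*((3*F)*F) = 7*(3*F²) = 21*F²)
V = -2625 (V = -105*5² = -105*25 = -5*525 = -2625)
t(E, A) = -21000 (t(E, A) = 8*(-2625) = -21000)
b(g, j) = -3 + g² (b(g, j) = g² - 3 = -3 + g²)
L(H, z) = -64
L(17, 14)*(t(-13, 5) + b(13, 8)) = -64*(-21000 + (-3 + 13²)) = -64*(-21000 + (-3 + 169)) = -64*(-21000 + 166) = -64*(-20834) = 1333376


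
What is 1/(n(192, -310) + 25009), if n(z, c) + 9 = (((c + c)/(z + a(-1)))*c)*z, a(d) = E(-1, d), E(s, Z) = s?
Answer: 191/41677400 ≈ 4.5828e-6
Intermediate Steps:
a(d) = -1
n(z, c) = -9 + 2*z*c**2/(-1 + z) (n(z, c) = -9 + (((c + c)/(z - 1))*c)*z = -9 + (((2*c)/(-1 + z))*c)*z = -9 + ((2*c/(-1 + z))*c)*z = -9 + (2*c**2/(-1 + z))*z = -9 + 2*z*c**2/(-1 + z))
1/(n(192, -310) + 25009) = 1/((9 - 9*192 + 2*192*(-310)**2)/(-1 + 192) + 25009) = 1/((9 - 1728 + 2*192*96100)/191 + 25009) = 1/((9 - 1728 + 36902400)/191 + 25009) = 1/((1/191)*36900681 + 25009) = 1/(36900681/191 + 25009) = 1/(41677400/191) = 191/41677400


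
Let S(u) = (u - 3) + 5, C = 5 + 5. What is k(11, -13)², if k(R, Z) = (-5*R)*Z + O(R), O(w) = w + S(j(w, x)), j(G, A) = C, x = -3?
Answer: 544644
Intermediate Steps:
C = 10
j(G, A) = 10
S(u) = 2 + u (S(u) = (-3 + u) + 5 = 2 + u)
O(w) = 12 + w (O(w) = w + (2 + 10) = w + 12 = 12 + w)
k(R, Z) = 12 + R - 5*R*Z (k(R, Z) = (-5*R)*Z + (12 + R) = -5*R*Z + (12 + R) = 12 + R - 5*R*Z)
k(11, -13)² = (12 + 11 - 5*11*(-13))² = (12 + 11 + 715)² = 738² = 544644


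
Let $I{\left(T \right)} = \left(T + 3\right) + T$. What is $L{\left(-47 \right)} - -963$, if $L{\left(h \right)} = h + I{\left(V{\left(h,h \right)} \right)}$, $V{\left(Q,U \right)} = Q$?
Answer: $825$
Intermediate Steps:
$I{\left(T \right)} = 3 + 2 T$ ($I{\left(T \right)} = \left(3 + T\right) + T = 3 + 2 T$)
$L{\left(h \right)} = 3 + 3 h$ ($L{\left(h \right)} = h + \left(3 + 2 h\right) = 3 + 3 h$)
$L{\left(-47 \right)} - -963 = \left(3 + 3 \left(-47\right)\right) - -963 = \left(3 - 141\right) + 963 = -138 + 963 = 825$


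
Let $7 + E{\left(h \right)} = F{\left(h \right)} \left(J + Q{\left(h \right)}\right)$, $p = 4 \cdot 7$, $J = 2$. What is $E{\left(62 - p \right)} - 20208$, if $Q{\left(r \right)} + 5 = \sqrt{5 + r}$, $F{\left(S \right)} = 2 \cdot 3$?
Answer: $-20233 + 6 \sqrt{39} \approx -20196.0$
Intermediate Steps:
$F{\left(S \right)} = 6$
$Q{\left(r \right)} = -5 + \sqrt{5 + r}$
$p = 28$
$E{\left(h \right)} = -25 + 6 \sqrt{5 + h}$ ($E{\left(h \right)} = -7 + 6 \left(2 + \left(-5 + \sqrt{5 + h}\right)\right) = -7 + 6 \left(-3 + \sqrt{5 + h}\right) = -7 + \left(-18 + 6 \sqrt{5 + h}\right) = -25 + 6 \sqrt{5 + h}$)
$E{\left(62 - p \right)} - 20208 = \left(-25 + 6 \sqrt{5 + \left(62 - 28\right)}\right) - 20208 = \left(-25 + 6 \sqrt{5 + 34}\right) - 20208 = \left(-25 + 6 \sqrt{39}\right) - 20208 = -20233 + 6 \sqrt{39}$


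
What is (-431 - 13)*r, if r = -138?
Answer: 61272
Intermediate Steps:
(-431 - 13)*r = (-431 - 13)*(-138) = -444*(-138) = 61272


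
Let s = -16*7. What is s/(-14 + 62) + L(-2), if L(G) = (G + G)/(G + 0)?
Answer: -⅓ ≈ -0.33333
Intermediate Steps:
s = -112
L(G) = 2 (L(G) = (2*G)/G = 2)
s/(-14 + 62) + L(-2) = -112/(-14 + 62) + 2 = -112/48 + 2 = (1/48)*(-112) + 2 = -7/3 + 2 = -⅓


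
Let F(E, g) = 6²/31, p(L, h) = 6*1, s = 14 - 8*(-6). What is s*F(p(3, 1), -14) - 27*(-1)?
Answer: 99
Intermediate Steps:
s = 62 (s = 14 + 48 = 62)
p(L, h) = 6
F(E, g) = 36/31 (F(E, g) = 36*(1/31) = 36/31)
s*F(p(3, 1), -14) - 27*(-1) = 62*(36/31) - 27*(-1) = 72 + 27 = 99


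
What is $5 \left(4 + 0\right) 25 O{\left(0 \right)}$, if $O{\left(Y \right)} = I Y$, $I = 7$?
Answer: $0$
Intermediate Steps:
$O{\left(Y \right)} = 7 Y$
$5 \left(4 + 0\right) 25 O{\left(0 \right)} = 5 \left(4 + 0\right) 25 \cdot 7 \cdot 0 = 5 \cdot 4 \cdot 25 \cdot 0 = 20 \cdot 25 \cdot 0 = 500 \cdot 0 = 0$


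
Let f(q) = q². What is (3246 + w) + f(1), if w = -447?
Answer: 2800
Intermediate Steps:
(3246 + w) + f(1) = (3246 - 447) + 1² = 2799 + 1 = 2800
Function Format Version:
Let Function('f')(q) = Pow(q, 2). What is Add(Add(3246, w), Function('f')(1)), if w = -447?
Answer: 2800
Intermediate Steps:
Add(Add(3246, w), Function('f')(1)) = Add(Add(3246, -447), Pow(1, 2)) = Add(2799, 1) = 2800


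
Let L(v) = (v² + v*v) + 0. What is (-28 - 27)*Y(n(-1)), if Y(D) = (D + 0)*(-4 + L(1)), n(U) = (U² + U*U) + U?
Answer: 110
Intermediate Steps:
n(U) = U + 2*U² (n(U) = (U² + U²) + U = 2*U² + U = U + 2*U²)
L(v) = 2*v² (L(v) = (v² + v²) + 0 = 2*v² + 0 = 2*v²)
Y(D) = -2*D (Y(D) = (D + 0)*(-4 + 2*1²) = D*(-4 + 2*1) = D*(-4 + 2) = D*(-2) = -2*D)
(-28 - 27)*Y(n(-1)) = (-28 - 27)*(-(-2)*(1 + 2*(-1))) = -(-110)*(-(1 - 2)) = -(-110)*(-1*(-1)) = -(-110) = -55*(-2) = 110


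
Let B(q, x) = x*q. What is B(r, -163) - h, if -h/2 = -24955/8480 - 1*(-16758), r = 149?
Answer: 7821201/848 ≈ 9223.1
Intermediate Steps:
B(q, x) = q*x
h = -28416577/848 (h = -2*(-24955/8480 - 1*(-16758)) = -2*(-24955*1/8480 + 16758) = -2*(-4991/1696 + 16758) = -2*28416577/1696 = -28416577/848 ≈ -33510.)
B(r, -163) - h = 149*(-163) - 1*(-28416577/848) = -24287 + 28416577/848 = 7821201/848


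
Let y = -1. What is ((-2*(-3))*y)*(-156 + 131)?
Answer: 150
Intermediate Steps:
((-2*(-3))*y)*(-156 + 131) = (-2*(-3)*(-1))*(-156 + 131) = (6*(-1))*(-25) = -6*(-25) = 150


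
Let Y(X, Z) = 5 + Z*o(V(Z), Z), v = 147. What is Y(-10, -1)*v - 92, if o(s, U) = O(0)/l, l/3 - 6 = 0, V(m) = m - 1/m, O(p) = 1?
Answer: 3809/6 ≈ 634.83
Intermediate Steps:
l = 18 (l = 18 + 3*0 = 18 + 0 = 18)
o(s, U) = 1/18
Y(X, Z) = 5 + Z/18 (Y(X, Z) = 5 + Z*(1/18) = 5 + Z/18)
Y(-10, -1)*v - 92 = (5 + (1/18)*(-1))*147 - 92 = (5 - 1/18)*147 - 92 = (89/18)*147 - 92 = 4361/6 - 92 = 3809/6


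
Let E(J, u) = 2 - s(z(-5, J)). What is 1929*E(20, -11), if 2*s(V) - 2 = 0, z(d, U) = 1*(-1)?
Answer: 1929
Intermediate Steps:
z(d, U) = -1
s(V) = 1 (s(V) = 1 + (½)*0 = 1 + 0 = 1)
E(J, u) = 1 (E(J, u) = 2 - 1*1 = 2 - 1 = 1)
1929*E(20, -11) = 1929*1 = 1929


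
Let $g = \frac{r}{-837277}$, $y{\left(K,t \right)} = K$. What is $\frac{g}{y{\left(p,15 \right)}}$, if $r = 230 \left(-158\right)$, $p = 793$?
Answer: $\frac{36340}{663960661} \approx 5.4732 \cdot 10^{-5}$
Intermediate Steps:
$r = -36340$
$g = \frac{36340}{837277}$ ($g = - \frac{36340}{-837277} = \left(-36340\right) \left(- \frac{1}{837277}\right) = \frac{36340}{837277} \approx 0.043403$)
$\frac{g}{y{\left(p,15 \right)}} = \frac{36340}{837277 \cdot 793} = \frac{36340}{837277} \cdot \frac{1}{793} = \frac{36340}{663960661}$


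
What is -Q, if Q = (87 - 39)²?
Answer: -2304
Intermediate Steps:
Q = 2304 (Q = 48² = 2304)
-Q = -1*2304 = -2304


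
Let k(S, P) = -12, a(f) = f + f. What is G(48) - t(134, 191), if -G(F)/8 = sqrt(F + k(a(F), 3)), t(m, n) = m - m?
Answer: -48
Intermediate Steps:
a(f) = 2*f
t(m, n) = 0
G(F) = -8*sqrt(-12 + F) (G(F) = -8*sqrt(F - 12) = -8*sqrt(-12 + F))
G(48) - t(134, 191) = -8*sqrt(-12 + 48) - 1*0 = -8*sqrt(36) + 0 = -8*6 + 0 = -48 + 0 = -48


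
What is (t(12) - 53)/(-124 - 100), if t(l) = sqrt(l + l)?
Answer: 53/224 - sqrt(6)/112 ≈ 0.21474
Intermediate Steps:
t(l) = sqrt(2)*sqrt(l) (t(l) = sqrt(2*l) = sqrt(2)*sqrt(l))
(t(12) - 53)/(-124 - 100) = (sqrt(2)*sqrt(12) - 53)/(-124 - 100) = (sqrt(2)*(2*sqrt(3)) - 53)/(-224) = (2*sqrt(6) - 53)*(-1/224) = (-53 + 2*sqrt(6))*(-1/224) = 53/224 - sqrt(6)/112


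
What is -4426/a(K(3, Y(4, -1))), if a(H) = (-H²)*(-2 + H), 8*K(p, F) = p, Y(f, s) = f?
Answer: -2266112/117 ≈ -19368.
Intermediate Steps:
K(p, F) = p/8
a(H) = -H²*(-2 + H)
-4426/a(K(3, Y(4, -1))) = -4426*64/(9*(2 - 3/8)) = -4426/((9/64)*(13/8)) = -4426/117/512 = -4426*512/117 = -2266112/117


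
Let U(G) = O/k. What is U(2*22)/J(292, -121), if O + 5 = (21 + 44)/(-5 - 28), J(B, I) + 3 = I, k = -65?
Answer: -23/26598 ≈ -0.00086473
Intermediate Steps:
J(B, I) = -3 + I
O = -230/33 (O = -5 + (21 + 44)/(-5 - 28) = -5 + 65/(-33) = -5 + 65*(-1/33) = -5 - 65/33 = -230/33 ≈ -6.9697)
U(G) = 46/429 (U(G) = -230/33/(-65) = -230/33*(-1/65) = 46/429)
U(2*22)/J(292, -121) = 46/(429*(-3 - 121)) = (46/429)/(-124) = (46/429)*(-1/124) = -23/26598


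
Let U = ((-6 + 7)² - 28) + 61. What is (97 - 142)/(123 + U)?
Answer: -45/157 ≈ -0.28662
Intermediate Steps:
U = 34 (U = (1² - 28) + 61 = (1 - 28) + 61 = -27 + 61 = 34)
(97 - 142)/(123 + U) = (97 - 142)/(123 + 34) = -45/157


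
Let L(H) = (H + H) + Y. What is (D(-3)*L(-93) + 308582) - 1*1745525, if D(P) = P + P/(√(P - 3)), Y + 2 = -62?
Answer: -1436193 - 125*I*√6 ≈ -1.4362e+6 - 306.19*I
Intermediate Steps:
Y = -64 (Y = -2 - 62 = -64)
L(H) = -64 + 2*H (L(H) = (H + H) - 64 = 2*H - 64 = -64 + 2*H)
D(P) = P + P/√(-3 + P) (D(P) = P + P/(√(-3 + P)) = P + P/√(-3 + P))
(D(-3)*L(-93) + 308582) - 1*1745525 = ((-3 - 3/√(-3 - 3))*(-64 + 2*(-93)) + 308582) - 1*1745525 = ((-3 - (-1)*I*√6/2)*(-64 - 186) + 308582) - 1745525 = ((-3 - (-1)*I*√6/2)*(-250) + 308582) - 1745525 = ((-3 + I*√6/2)*(-250) + 308582) - 1745525 = ((750 - 125*I*√6) + 308582) - 1745525 = (309332 - 125*I*√6) - 1745525 = -1436193 - 125*I*√6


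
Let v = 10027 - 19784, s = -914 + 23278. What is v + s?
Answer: 12607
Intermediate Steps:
s = 22364
v = -9757
v + s = -9757 + 22364 = 12607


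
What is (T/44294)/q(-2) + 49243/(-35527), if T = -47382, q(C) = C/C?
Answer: -1932254878/786816469 ≈ -2.4558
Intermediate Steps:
q(C) = 1
(T/44294)/q(-2) + 49243/(-35527) = -47382/44294/1 + 49243/(-35527) = -47382*1/44294*1 + 49243*(-1/35527) = -23691/22147*1 - 49243/35527 = -23691/22147 - 49243/35527 = -1932254878/786816469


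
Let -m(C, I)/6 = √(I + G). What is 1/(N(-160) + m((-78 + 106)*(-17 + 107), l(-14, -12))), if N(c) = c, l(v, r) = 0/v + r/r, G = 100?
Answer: -40/5491 + 3*√101/10982 ≈ -0.0045393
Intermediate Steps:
l(v, r) = 1 (l(v, r) = 0 + 1 = 1)
m(C, I) = -6*√(100 + I) (m(C, I) = -6*√(I + 100) = -6*√(100 + I))
1/(N(-160) + m((-78 + 106)*(-17 + 107), l(-14, -12))) = 1/(-160 - 6*√(100 + 1)) = 1/(-160 - 6*√101)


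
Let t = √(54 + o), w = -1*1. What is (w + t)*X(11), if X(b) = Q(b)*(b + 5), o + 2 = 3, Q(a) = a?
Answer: -176 + 176*√55 ≈ 1129.3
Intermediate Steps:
w = -1
o = 1 (o = -2 + 3 = 1)
X(b) = b*(5 + b) (X(b) = b*(b + 5) = b*(5 + b))
t = √55 (t = √(54 + 1) = √55 ≈ 7.4162)
(w + t)*X(11) = (-1 + √55)*(11*(5 + 11)) = (-1 + √55)*(11*16) = (-1 + √55)*176 = -176 + 176*√55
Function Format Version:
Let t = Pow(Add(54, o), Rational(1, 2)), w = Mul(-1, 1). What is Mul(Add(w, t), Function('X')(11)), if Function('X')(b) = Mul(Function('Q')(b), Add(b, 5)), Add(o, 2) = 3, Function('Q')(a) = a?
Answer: Add(-176, Mul(176, Pow(55, Rational(1, 2)))) ≈ 1129.3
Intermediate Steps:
w = -1
o = 1 (o = Add(-2, 3) = 1)
Function('X')(b) = Mul(b, Add(5, b)) (Function('X')(b) = Mul(b, Add(b, 5)) = Mul(b, Add(5, b)))
t = Pow(55, Rational(1, 2)) (t = Pow(Add(54, 1), Rational(1, 2)) = Pow(55, Rational(1, 2)) ≈ 7.4162)
Mul(Add(w, t), Function('X')(11)) = Mul(Add(-1, Pow(55, Rational(1, 2))), Mul(11, Add(5, 11))) = Mul(Add(-1, Pow(55, Rational(1, 2))), Mul(11, 16)) = Mul(Add(-1, Pow(55, Rational(1, 2))), 176) = Add(-176, Mul(176, Pow(55, Rational(1, 2))))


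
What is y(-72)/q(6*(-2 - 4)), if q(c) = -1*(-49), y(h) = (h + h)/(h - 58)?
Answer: 72/3185 ≈ 0.022606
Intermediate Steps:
y(h) = 2*h/(-58 + h) (y(h) = (2*h)/(-58 + h) = 2*h/(-58 + h))
q(c) = 49
y(-72)/q(6*(-2 - 4)) = (2*(-72)/(-58 - 72))/49 = (2*(-72)/(-130))*(1/49) = (2*(-72)*(-1/130))*(1/49) = (72/65)*(1/49) = 72/3185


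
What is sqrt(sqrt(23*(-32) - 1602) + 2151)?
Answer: sqrt(2151 + I*sqrt(2338)) ≈ 46.382 + 0.5212*I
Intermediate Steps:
sqrt(sqrt(23*(-32) - 1602) + 2151) = sqrt(sqrt(-736 - 1602) + 2151) = sqrt(sqrt(-2338) + 2151) = sqrt(I*sqrt(2338) + 2151) = sqrt(2151 + I*sqrt(2338))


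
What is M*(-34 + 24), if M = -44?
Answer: 440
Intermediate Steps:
M*(-34 + 24) = -44*(-34 + 24) = -44*(-10) = 440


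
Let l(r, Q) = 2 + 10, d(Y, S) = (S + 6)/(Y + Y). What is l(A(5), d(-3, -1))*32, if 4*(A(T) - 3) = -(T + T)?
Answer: 384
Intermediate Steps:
d(Y, S) = (6 + S)/(2*Y) (d(Y, S) = (6 + S)/((2*Y)) = (6 + S)*(1/(2*Y)) = (6 + S)/(2*Y))
A(T) = 3 - T/2 (A(T) = 3 + (-(T + T))/4 = 3 + (-2*T)/4 = 3 - T/2)
l(r, Q) = 12
l(A(5), d(-3, -1))*32 = 12*32 = 384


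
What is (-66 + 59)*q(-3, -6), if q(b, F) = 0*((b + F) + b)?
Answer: 0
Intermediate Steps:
q(b, F) = 0 (q(b, F) = 0*((F + b) + b) = 0*(F + 2*b) = 0)
(-66 + 59)*q(-3, -6) = (-66 + 59)*0 = -7*0 = 0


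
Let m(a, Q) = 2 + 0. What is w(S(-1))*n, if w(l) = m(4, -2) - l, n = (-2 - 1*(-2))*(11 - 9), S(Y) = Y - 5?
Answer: 0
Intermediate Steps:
S(Y) = -5 + Y
m(a, Q) = 2
n = 0 (n = (-2 + 2)*2 = 0*2 = 0)
w(l) = 2 - l
w(S(-1))*n = (2 - (-5 - 1))*0 = (2 - 1*(-6))*0 = (2 + 6)*0 = 8*0 = 0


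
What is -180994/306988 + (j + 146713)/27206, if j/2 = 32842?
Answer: 684990994/94908131 ≈ 7.2174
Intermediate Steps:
j = 65684 (j = 2*32842 = 65684)
-180994/306988 + (j + 146713)/27206 = -180994/306988 + (65684 + 146713)/27206 = -180994*1/306988 + 212397*(1/27206) = -8227/13954 + 212397/27206 = 684990994/94908131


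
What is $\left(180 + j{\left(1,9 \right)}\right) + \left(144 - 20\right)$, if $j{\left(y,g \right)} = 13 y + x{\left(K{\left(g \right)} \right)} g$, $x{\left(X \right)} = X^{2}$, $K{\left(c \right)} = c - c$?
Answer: $317$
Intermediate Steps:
$K{\left(c \right)} = 0$
$j{\left(y,g \right)} = 13 y$ ($j{\left(y,g \right)} = 13 y + 0^{2} g = 13 y + 0 g = 13 y + 0 = 13 y$)
$\left(180 + j{\left(1,9 \right)}\right) + \left(144 - 20\right) = \left(180 + 13 \cdot 1\right) + \left(144 - 20\right) = \left(180 + 13\right) + 124 = 193 + 124 = 317$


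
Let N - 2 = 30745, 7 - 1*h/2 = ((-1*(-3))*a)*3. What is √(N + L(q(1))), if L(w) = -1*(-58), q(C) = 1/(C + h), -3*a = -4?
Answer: √30805 ≈ 175.51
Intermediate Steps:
a = 4/3 (a = -⅓*(-4) = 4/3 ≈ 1.3333)
h = -10 (h = 14 - 2*-1*(-3)*(4/3)*3 = 14 - 2*3*(4/3)*3 = 14 - 8*3 = 14 - 2*12 = 14 - 24 = -10)
N = 30747 (N = 2 + 30745 = 30747)
q(C) = 1/(-10 + C) (q(C) = 1/(C - 10) = 1/(-10 + C))
L(w) = 58
√(N + L(q(1))) = √(30747 + 58) = √30805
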